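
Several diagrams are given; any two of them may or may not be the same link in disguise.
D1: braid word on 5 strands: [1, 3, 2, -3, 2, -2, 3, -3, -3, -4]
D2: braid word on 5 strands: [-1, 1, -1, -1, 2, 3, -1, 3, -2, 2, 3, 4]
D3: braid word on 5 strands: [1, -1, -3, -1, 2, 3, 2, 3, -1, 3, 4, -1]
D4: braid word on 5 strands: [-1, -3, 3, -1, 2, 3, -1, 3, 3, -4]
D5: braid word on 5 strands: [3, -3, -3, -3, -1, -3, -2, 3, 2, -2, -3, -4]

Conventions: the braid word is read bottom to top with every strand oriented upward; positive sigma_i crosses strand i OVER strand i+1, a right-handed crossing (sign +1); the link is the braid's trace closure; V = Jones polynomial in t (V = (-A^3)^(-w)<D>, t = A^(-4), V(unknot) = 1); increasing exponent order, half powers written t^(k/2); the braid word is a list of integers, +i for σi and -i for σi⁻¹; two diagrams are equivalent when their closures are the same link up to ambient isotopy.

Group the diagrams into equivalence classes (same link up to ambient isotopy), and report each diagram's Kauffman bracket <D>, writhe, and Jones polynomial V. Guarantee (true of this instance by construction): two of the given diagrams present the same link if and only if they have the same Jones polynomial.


equivalence classes: {D1} | {D2, D3, D4} | {D5}
D1 (bracket 1; 10 crossings at w = 0): V = 1
V(D2) = -t^-3 + t^-2 - t^-1 + 3 - t + t^2 - t^3  [12 crossings, <D> = -A^-6 + A^-2 - A^2 + 3A^6 - A^10 + A^14 - A^18, w = +2]
D3 (bracket -A^-6 + A^-2 - A^2 + 3A^6 - A^10 + A^14 - A^18; 12 crossings at w = +2): V = -t^-3 + t^-2 - t^-1 + 3 - t + t^2 - t^3
D4 (bracket -A^-12 + A^-8 - A^-4 + 3 - A^4 + A^8 - A^12; 10 crossings at w = 0): V = -t^-3 + t^-2 - t^-1 + 3 - t + t^2 - t^3
V(D5) = -t^-4 + t^-3 + t^-1  (w -6, c 12, <D> = A^-14 + A^-6 - A^-2)
key observation: V(t) takes 3 values over 5 diagrams, fixing the grouping


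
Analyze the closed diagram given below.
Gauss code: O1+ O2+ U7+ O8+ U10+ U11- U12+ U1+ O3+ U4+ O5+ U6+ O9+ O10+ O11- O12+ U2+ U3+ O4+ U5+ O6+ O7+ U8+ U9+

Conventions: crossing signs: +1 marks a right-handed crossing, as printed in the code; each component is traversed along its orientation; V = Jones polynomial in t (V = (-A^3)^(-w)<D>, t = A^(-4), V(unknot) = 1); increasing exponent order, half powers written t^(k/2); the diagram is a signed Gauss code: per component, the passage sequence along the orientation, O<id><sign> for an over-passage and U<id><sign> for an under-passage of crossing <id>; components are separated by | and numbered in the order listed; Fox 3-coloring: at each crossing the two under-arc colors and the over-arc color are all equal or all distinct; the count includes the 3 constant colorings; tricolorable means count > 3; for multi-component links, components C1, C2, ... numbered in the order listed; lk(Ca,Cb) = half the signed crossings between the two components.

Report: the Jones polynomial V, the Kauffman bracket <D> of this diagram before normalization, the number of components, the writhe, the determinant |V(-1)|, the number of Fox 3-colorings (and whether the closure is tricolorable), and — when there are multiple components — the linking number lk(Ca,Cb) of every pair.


V = t^4 + t^6 - t^10
<D> = -A^-10 + A^6 + A^14 (w = +10)
1 component over 12 crossings, w = +10
3 Fox colorings among 3^12, |V(-1)| = 1: not tricolorable
why: w = +10 (over 12 crossings) is diagram-only; (-A^3)^(-10) removes it from V


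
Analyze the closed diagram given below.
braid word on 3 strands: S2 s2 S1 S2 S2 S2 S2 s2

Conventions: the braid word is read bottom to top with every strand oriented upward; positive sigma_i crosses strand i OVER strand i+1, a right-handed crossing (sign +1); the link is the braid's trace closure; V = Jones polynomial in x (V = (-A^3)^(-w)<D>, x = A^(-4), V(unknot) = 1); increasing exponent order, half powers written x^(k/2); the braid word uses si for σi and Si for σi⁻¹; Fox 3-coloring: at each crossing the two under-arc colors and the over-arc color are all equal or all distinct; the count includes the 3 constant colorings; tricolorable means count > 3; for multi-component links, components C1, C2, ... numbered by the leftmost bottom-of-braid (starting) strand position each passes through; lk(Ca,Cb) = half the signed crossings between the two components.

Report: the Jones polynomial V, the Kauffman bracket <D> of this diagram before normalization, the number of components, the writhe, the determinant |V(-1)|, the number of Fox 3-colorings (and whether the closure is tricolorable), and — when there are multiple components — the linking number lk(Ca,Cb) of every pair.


Jones polynomial: V(x) = -x^-4 + x^-3 + x^-1
<D> = A^-8 + 1 - A^4; writhe -4
components 1, writhe -4 (8 crossings)
3-colorings: 9 of 3^8, det 3 — tricolorable
note: inverse pairs cancel, leaving σ1⁻¹ σ2⁻¹ σ2⁻¹ σ2⁻¹


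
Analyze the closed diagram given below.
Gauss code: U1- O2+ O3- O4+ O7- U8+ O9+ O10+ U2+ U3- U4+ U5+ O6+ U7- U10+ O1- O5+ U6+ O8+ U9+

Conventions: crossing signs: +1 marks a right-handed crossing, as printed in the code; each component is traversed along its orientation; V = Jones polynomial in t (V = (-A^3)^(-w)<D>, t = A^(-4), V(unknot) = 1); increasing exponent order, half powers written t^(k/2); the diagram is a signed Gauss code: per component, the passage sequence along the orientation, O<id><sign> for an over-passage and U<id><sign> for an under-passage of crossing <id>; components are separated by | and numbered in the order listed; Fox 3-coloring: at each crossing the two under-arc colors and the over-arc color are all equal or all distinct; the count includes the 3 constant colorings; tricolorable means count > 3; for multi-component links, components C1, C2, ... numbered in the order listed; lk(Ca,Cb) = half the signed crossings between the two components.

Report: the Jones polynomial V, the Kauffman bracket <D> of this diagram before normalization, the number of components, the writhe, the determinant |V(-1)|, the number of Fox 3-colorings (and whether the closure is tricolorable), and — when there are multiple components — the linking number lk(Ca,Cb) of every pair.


Jones polynomial: V(t) = 2t - 2t^2 + 3t^3 - 3t^4 + 2t^5 - 2t^6 + t^7
<D> = A^-16 - 2A^-12 + 2A^-8 - 3A^-4 + 3 - 2A^4 + 2A^8; writhe +4
components 1, writhe +4 (10 crossings)
3-colorings: 9 of 3^10, det 15 — tricolorable
note: w = +4 (over 10 crossings) is diagram-only; (-A^3)^(-4) removes it from V


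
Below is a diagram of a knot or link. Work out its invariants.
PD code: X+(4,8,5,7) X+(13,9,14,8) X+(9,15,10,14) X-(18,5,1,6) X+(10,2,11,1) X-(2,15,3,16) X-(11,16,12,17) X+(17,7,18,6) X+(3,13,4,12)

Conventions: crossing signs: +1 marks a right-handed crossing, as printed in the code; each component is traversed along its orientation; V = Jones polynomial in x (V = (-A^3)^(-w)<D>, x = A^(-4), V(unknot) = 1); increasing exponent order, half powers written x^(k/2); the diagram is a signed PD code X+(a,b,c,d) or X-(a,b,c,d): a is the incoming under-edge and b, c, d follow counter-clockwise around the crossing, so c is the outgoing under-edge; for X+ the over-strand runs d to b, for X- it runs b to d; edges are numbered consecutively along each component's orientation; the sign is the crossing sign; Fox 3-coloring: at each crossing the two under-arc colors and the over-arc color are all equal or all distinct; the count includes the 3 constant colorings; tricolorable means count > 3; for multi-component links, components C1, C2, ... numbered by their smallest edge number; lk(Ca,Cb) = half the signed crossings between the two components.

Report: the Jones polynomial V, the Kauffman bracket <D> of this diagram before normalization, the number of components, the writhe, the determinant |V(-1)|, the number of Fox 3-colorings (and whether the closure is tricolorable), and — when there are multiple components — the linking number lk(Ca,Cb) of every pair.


V = x + x^3 - x^4
<D> = A^-7 - A^-3 - A^5 (w = +3)
1 component over 9 crossings, w = +3
9 Fox colorings among 3^9, |V(-1)| = 3: tricolorable
why: w = +3 (over 9 crossings) is diagram-only; (-A^3)^(-3) removes it from V


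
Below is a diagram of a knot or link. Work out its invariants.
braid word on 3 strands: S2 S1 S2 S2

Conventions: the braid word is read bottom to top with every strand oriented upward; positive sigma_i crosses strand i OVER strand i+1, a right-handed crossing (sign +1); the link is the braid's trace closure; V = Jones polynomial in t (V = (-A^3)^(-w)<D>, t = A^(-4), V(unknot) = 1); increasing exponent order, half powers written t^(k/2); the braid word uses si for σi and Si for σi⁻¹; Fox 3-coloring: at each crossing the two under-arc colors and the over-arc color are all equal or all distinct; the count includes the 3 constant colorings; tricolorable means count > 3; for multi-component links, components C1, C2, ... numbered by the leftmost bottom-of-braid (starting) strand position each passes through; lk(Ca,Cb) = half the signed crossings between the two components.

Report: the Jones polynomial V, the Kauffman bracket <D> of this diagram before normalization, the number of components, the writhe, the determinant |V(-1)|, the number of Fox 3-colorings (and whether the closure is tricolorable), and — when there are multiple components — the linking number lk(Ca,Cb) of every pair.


V = -t^-4 + t^-3 + t^-1
<D> = A^-8 + 1 - A^4 (w = -4)
1 component over 4 crossings, w = -4
9 Fox colorings among 3^4, |V(-1)| = 3: tricolorable
why: V spans 3 powers of t: at least 3 crossings in any diagram


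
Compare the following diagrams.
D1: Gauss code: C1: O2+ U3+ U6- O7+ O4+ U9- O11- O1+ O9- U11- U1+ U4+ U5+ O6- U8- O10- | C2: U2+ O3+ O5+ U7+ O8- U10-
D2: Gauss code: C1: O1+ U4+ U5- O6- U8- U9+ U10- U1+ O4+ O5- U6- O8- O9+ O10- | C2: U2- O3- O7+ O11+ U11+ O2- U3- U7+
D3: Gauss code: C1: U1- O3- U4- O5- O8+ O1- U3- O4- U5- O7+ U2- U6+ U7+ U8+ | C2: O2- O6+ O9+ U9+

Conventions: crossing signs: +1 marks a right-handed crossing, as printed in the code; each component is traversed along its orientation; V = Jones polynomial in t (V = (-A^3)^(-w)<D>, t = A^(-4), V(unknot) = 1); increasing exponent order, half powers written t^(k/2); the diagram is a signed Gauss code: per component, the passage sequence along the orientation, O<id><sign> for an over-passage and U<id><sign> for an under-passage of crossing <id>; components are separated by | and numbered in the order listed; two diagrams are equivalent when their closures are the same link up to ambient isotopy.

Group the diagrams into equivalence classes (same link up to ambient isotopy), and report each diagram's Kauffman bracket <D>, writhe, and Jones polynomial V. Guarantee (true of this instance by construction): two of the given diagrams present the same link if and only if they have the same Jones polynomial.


grouping into links: {D1} | {D2} | {D3}
V(D1) = -t^(1/2) - t^(5/2)  (w +1, c 11, <D> = A^-7 + A)
D2 (bracket A^-5 + A^-1; 11 crossings at w = -1): V = -t^(-1/2) - t^(1/2)
V(D3) = t^(-9/2) - t^(-5/2) - t^(-3/2) - t^(-1/2)  [9 crossings, <D> = A^-1 + A^3 + A^7 - A^15, w = -1]
why: 3 values of V(t) split the 3 diagrams


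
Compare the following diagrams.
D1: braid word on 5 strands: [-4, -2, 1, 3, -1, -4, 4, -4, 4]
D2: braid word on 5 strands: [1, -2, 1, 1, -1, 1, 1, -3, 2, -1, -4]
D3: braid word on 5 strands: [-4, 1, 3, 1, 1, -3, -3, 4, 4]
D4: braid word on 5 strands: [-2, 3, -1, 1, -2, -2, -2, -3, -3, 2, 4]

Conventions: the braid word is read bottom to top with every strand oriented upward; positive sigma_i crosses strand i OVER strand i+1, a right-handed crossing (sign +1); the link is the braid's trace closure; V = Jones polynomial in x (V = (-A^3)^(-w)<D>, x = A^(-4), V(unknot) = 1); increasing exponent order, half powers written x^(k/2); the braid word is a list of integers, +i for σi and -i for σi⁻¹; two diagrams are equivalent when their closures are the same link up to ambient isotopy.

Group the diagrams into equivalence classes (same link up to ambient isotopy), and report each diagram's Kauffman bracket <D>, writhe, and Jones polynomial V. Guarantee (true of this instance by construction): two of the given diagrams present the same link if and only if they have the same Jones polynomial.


classes: {D1} | {D2, D3} | {D4}
V(D1) = -x^(-1/2) - x^(1/2)  [9 crossings, <D> = A^-5 + A^-1, w = -1]
D2 (bracket -A^-15 + A^-7 + A^-3 + A; 11 crossings at w = +1): V = -x^(1/2) - x^(3/2) - x^(5/2) + x^(9/2)
V(D3) = -x^(1/2) - x^(3/2) - x^(5/2) + x^(9/2)  [9 crossings, <D> = -A^-9 + A^-1 + A^3 + A^7, w = +3]
V(D4) = x^(-9/2) - x^(-5/2) - x^(-3/2) - x^(-1/2)  [11 crossings, <D> = A^-7 + A^-3 + A - A^9, w = -3]
note: 3 values of V(x) split the 4 diagrams


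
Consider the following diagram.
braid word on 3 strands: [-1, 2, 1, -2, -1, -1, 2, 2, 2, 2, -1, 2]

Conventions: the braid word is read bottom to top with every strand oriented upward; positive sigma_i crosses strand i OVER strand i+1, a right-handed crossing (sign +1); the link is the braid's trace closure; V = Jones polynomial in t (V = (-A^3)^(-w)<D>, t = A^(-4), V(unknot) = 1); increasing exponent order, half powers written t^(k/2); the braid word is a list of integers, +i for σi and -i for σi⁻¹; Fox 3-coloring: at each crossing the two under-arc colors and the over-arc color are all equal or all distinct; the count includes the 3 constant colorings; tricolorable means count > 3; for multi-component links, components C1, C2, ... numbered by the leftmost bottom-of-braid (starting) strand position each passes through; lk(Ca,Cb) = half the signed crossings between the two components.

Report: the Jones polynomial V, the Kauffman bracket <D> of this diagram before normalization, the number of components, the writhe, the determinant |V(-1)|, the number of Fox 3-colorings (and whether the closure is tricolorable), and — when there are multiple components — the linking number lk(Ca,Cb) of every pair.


V(t) = t^-3 - 3t^-2 + 5t^-1 - 6 + 10t - 9t^2 + 10t^3 - 7t^4 + 5t^5 - 3t^6 + t^7
bracket: A^-22 - 3A^-18 + 5A^-14 - 7A^-10 + 10A^-6 - 9A^-2 + 10A^2 - 6A^6 + 5A^10 - 3A^14 + A^18, w = +2
3 components, writhe +2, over 12 crossings
lk(C1,C2) = +1
linking number lk(C1,C3) = -1
lk(C2,C3): +1
det 60, colorings 9 of 3^12 — tricolorable
observation: the 3 component pairs carry total linking +1


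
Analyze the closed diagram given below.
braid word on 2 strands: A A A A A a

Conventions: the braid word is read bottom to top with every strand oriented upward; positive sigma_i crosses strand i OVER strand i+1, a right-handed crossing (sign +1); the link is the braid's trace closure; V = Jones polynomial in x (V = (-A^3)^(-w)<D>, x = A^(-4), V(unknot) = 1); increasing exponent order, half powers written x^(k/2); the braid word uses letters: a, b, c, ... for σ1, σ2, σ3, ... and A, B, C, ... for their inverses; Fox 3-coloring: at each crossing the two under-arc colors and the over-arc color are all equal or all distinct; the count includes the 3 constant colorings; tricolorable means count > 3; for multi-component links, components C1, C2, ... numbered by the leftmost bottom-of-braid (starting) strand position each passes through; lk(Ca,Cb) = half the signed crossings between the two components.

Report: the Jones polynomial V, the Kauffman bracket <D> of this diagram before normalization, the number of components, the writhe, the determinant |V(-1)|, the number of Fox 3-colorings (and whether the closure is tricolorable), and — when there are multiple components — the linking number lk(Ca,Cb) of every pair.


V = -x^(-11/2) + x^(-9/2) - x^(-7/2) - x^(-3/2)
<D> = -A^-6 - A^2 + A^6 - A^10 (w = -4)
2 components over 6 crossings, w = -4
lk(C1,C2): -2
3 Fox colorings among 3^6, |V(-1)| = 4: not tricolorable
why: inverse pairs cancel, leaving σ1⁻¹ σ1⁻¹ σ1⁻¹ σ1⁻¹


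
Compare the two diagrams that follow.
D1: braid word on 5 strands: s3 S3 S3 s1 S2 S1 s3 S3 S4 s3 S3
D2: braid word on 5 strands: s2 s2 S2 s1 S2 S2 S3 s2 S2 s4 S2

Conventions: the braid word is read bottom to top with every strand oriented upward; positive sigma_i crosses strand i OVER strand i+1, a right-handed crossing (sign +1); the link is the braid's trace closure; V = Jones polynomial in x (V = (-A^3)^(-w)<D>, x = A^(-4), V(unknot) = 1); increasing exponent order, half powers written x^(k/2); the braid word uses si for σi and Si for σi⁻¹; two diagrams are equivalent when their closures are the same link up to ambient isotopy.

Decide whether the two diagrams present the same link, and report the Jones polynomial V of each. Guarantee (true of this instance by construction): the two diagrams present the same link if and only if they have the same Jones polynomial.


equivalent: no
D1 (bracket A^-11 + A^-7; 11 crossings at w = -3): V = -x^(-1/2) - x^(1/2)
V(D2) = -x^(-5/2) - x^(-1/2)  (w -1, c 11, <D> = A^-1 + A^7)
key observation: 2 values of V(x) split the 2 diagrams


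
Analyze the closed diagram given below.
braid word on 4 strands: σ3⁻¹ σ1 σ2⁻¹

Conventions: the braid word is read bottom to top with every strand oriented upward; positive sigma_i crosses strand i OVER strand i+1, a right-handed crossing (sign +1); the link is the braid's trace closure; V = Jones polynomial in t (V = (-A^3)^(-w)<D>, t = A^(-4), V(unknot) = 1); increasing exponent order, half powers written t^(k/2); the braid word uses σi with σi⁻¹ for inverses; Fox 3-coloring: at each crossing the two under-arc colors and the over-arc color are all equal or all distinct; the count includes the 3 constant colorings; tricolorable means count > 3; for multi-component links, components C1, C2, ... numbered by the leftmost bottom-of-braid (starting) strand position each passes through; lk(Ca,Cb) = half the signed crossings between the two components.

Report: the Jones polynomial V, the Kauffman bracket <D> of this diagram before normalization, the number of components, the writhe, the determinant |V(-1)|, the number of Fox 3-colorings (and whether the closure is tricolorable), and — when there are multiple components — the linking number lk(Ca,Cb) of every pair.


V = 1
<D> = -A^-3 (w = -1)
1 component over 3 crossings, w = -1
3 Fox colorings among 3^3, |V(-1)| = 1: not tricolorable
why: w = -1 (over 3 crossings) is diagram-only; (-A^3)^(1) removes it from V


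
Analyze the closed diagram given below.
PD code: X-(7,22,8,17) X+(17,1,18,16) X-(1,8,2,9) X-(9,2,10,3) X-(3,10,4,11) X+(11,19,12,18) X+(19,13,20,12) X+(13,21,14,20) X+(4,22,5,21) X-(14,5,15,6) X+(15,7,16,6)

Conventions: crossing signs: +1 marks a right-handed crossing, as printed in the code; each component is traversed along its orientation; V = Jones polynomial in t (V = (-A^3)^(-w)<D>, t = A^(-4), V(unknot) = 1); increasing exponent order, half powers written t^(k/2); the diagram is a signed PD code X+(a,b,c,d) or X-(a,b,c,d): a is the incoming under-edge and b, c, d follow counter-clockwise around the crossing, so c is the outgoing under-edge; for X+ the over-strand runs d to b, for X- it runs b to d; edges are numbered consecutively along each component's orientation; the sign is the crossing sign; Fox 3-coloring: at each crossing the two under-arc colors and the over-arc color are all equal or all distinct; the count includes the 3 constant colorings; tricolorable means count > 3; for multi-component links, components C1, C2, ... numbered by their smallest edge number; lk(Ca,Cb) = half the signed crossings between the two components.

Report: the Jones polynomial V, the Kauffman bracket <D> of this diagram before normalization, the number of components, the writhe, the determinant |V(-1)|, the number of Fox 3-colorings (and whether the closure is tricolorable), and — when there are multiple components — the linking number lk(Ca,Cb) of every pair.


V(t) = t^(-5/2) - t^(-3/2) + t^(-1/2) - 3t^(1/2) + 2t^(3/2) - 2t^(5/2) + t^(7/2) - t^(9/2)
bracket: A^-15 - A^-11 + 2A^-7 - 2A^-3 + 3A - A^5 + A^9 - A^13, w = +1
2 components, writhe +1, over 11 crossings
lk(C1,C2) = +2
det 12, colorings 9 of 3^11 — tricolorable
observation: summing lk over 1 pair gives +2


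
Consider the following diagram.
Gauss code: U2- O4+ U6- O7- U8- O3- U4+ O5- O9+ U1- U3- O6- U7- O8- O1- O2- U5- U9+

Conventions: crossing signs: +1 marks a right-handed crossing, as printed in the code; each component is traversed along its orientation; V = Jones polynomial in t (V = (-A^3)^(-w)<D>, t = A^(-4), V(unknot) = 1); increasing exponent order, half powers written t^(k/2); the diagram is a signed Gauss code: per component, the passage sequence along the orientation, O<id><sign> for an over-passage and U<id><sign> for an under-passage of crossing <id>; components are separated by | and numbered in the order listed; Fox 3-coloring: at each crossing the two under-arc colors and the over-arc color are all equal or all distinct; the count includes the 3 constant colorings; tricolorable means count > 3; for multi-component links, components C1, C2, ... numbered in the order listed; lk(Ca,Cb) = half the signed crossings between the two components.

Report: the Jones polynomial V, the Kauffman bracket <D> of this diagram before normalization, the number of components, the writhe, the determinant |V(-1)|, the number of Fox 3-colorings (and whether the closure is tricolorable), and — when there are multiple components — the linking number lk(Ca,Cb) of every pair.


Jones polynomial: V(t) = -t^-4 + t^-3 + t^-1
<D> = -A^-11 - A^-3 + A; writhe -5
components 1, writhe -5 (9 crossings)
3-colorings: 9 of 3^9, det 3 — tricolorable
note: the span of V is 3, forcing >= 3 crossings in any diagram


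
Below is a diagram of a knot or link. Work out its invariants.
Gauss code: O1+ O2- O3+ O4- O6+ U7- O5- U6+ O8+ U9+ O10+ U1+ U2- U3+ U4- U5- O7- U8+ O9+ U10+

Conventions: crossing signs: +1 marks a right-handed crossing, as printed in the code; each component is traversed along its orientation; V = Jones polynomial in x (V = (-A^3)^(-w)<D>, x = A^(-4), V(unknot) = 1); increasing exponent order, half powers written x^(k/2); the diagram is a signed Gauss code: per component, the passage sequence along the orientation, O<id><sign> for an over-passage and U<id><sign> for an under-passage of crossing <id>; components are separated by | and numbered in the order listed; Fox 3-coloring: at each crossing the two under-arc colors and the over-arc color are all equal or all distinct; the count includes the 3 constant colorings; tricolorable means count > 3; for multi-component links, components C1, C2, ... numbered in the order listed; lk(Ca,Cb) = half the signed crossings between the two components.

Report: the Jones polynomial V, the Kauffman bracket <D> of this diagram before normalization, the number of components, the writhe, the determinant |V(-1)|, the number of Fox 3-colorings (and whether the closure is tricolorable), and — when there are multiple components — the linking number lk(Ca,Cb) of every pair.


Jones polynomial: V(x) = x^-1 - 1 + 2x - 2x^2 + 2x^3 - 2x^4 + x^5
<D> = A^-14 - 2A^-10 + 2A^-6 - 2A^-2 + 2A^2 - A^6 + A^10; writhe +2
components 1, writhe +2 (10 crossings)
3-colorings: 3 of 3^10, det 11 — not tricolorable
note: w = +2 shifts under R1 moves; the (-A^3)^(-2) factor cancels that in V


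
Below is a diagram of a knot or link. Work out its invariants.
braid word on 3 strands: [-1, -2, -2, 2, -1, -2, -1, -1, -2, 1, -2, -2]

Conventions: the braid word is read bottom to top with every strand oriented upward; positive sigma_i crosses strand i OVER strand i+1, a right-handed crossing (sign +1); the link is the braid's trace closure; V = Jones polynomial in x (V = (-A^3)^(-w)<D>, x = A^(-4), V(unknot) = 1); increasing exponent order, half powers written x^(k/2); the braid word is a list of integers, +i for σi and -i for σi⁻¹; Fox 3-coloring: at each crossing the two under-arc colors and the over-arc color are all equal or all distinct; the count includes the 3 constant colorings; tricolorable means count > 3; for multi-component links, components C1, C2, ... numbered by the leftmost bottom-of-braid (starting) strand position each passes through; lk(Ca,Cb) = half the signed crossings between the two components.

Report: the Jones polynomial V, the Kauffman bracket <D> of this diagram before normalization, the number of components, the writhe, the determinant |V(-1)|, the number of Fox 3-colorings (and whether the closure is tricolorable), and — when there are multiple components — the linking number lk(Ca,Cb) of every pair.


Jones polynomial: V(x) = -x^-8 + x^-5 + x^-3
<D> = A^-12 + A^-4 - A^8; writhe -8
components 1, writhe -8 (12 crossings)
3-colorings: 9 of 3^12, det 3 — tricolorable
note: the word shrinks to σ1⁻¹ σ2⁻¹ σ1⁻¹ σ2⁻¹ σ1⁻¹ σ1⁻¹ σ2⁻¹ σ1 σ2⁻¹ σ2⁻¹ after cancelling


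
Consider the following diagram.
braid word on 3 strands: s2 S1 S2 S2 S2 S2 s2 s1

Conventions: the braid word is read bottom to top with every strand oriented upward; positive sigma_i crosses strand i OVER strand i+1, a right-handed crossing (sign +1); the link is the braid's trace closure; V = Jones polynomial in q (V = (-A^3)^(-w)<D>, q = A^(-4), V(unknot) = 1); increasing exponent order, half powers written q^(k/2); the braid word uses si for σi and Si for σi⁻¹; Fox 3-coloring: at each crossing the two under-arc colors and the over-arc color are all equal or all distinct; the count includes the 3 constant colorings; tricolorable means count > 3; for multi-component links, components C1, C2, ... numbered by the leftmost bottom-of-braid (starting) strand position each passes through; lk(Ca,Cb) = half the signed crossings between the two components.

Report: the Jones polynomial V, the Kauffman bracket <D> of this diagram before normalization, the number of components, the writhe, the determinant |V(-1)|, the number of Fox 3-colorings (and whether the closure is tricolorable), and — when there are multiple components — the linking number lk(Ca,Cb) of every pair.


V = -q^-4 + q^-3 + q^-1
<D> = A^-2 + A^6 - A^10 (w = -2)
1 component over 8 crossings, w = -2
9 Fox colorings among 3^8, |V(-1)| = 3: tricolorable
why: inverse pairs cancel, leaving σ2 σ1⁻¹ σ2⁻¹ σ2⁻¹ σ2⁻¹ σ1


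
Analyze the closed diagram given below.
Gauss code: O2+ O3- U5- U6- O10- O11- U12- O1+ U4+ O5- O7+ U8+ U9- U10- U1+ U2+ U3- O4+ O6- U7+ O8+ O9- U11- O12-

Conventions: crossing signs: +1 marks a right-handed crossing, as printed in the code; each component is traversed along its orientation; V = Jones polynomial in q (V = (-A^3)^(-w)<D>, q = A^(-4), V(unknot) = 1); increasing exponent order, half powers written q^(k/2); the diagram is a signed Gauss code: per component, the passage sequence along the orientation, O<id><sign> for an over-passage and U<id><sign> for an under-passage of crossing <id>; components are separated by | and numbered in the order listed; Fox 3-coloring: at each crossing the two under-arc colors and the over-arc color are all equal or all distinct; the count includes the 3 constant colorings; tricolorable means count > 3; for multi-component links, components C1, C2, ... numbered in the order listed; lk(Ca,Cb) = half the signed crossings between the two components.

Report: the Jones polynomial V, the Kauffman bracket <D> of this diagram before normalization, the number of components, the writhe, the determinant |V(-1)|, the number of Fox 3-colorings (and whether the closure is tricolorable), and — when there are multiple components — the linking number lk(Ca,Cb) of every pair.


Jones polynomial: V(q) = -q^-5 + q^-4 - q^-3 + 2q^-2 - q^-1 + 2 - q
<D> = -A^-10 + 2A^-6 - A^-2 + 2A^2 - A^6 + A^10 - A^14; writhe -2
components 1, writhe -2 (12 crossings)
3-colorings: 9 of 3^12, det 9 — tricolorable
note: w = -2 shifts under R1 moves; the (-A^3)^(2) factor cancels that in V


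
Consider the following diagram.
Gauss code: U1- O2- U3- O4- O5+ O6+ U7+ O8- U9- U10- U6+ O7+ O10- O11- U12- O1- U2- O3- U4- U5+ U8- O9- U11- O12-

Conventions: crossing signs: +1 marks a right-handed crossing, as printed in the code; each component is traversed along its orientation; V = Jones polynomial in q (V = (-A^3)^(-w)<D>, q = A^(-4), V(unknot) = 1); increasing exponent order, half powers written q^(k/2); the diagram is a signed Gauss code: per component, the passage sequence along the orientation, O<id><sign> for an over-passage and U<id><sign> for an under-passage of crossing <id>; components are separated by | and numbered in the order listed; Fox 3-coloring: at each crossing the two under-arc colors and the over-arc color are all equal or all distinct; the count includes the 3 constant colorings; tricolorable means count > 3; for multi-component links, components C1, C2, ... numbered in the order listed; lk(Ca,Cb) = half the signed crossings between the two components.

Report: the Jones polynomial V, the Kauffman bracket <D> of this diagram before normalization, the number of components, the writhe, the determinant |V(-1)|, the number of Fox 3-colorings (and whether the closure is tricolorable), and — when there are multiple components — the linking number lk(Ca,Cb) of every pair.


V(q) = -q^-9 + q^-8 - 2q^-7 + 3q^-6 - 2q^-5 + 2q^-4 - q^-3 + q^-2
bracket: A^-10 - A^-6 + 2A^-2 - 2A^2 + 3A^6 - 2A^10 + A^14 - A^18, w = -6
1 component, writhe -6, over 12 crossings
det 13, colorings 3 of 3^12 — not tricolorable
observation: the span of V is 7, forcing >= 7 crossings in any diagram


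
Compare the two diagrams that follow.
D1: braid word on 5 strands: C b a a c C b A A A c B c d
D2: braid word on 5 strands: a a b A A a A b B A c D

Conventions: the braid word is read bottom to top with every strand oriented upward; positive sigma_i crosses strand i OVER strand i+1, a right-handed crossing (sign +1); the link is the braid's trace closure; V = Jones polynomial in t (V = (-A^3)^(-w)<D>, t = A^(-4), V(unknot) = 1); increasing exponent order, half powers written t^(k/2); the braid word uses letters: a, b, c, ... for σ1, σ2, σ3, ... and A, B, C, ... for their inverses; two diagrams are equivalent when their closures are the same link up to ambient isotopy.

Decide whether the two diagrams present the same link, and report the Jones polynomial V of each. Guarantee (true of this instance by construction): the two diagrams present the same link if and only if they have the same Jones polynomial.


equivalent: yes
D1 (bracket A^6; 14 crossings at w = +2): V = 1
D2 (bracket 1; 12 crossings at w = 0): V = 1
key observation: Markov moves rewrite D1 (14 crossings) into D2 (12)


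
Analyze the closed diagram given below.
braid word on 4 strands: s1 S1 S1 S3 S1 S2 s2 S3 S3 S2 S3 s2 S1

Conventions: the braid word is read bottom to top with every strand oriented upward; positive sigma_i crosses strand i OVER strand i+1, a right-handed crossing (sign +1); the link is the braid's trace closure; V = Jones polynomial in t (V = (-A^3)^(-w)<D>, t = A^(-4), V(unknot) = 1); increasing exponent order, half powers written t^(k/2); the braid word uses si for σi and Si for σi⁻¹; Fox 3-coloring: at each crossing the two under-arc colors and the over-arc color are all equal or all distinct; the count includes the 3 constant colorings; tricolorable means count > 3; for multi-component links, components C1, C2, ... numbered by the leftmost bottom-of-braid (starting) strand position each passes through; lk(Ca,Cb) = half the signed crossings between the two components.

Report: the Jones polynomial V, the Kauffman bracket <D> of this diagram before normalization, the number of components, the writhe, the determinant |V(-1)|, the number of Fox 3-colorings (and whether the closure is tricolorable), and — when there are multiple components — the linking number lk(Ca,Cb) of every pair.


Jones polynomial: V(t) = t^-8 - 2t^-7 + t^-6 - 2t^-5 + 2t^-4 + t^-2
<D> = -A^-13 - 2A^-5 + 2A^-1 - A^3 + 2A^7 - A^11; writhe -7
components 1, writhe -7 (13 crossings)
3-colorings: 27 of 3^13, det 9 — tricolorable
note: |V(-1)| = 9: so tricolorable, since 3 divides 9


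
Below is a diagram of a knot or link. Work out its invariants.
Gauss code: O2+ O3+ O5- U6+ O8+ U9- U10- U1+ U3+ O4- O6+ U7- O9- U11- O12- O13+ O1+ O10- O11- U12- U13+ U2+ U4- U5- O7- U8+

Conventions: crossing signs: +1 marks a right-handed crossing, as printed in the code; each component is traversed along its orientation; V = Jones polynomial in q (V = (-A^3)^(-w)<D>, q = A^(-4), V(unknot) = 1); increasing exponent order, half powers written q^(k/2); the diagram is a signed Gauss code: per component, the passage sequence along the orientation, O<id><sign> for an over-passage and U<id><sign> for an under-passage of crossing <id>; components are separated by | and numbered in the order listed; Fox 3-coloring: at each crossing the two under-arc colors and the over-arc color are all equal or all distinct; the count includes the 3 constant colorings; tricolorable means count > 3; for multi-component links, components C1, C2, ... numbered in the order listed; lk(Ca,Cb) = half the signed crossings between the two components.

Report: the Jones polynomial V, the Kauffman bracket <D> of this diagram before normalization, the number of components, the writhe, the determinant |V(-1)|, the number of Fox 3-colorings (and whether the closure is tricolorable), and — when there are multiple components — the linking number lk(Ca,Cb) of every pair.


V = -q^-3 + 2q^-2 - 2q^-1 + 3 - 2q + 2q^2 - q^3
<D> = A^-15 - 2A^-11 + 2A^-7 - 3A^-3 + 2A - 2A^5 + A^9 (w = -1)
1 component over 13 crossings, w = -1
3 Fox colorings among 3^13, |V(-1)| = 13: not tricolorable
why: V spans 6 powers of q: at least 6 crossings in any diagram


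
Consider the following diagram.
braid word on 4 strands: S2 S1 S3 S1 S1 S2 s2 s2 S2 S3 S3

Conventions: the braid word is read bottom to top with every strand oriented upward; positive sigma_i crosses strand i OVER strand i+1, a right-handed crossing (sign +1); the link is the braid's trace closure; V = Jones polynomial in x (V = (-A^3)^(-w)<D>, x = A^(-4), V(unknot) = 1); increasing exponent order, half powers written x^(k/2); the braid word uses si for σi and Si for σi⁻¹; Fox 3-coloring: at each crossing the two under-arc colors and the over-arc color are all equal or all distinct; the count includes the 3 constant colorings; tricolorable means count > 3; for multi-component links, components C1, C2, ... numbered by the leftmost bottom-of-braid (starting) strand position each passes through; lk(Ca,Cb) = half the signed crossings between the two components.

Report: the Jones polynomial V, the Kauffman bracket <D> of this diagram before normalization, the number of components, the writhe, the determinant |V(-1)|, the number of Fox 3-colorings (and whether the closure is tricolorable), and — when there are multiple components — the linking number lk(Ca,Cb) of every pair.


V = x^-8 - 2x^-7 + x^-6 - 2x^-5 + 2x^-4 + x^-2
<D> = -A^-13 - 2A^-5 + 2A^-1 - A^3 + 2A^7 - A^11 (w = -7)
1 component over 11 crossings, w = -7
27 Fox colorings among 3^11, |V(-1)| = 9: tricolorable
why: det 9 = |V(-1)|; divisible by 3, so tricolorable


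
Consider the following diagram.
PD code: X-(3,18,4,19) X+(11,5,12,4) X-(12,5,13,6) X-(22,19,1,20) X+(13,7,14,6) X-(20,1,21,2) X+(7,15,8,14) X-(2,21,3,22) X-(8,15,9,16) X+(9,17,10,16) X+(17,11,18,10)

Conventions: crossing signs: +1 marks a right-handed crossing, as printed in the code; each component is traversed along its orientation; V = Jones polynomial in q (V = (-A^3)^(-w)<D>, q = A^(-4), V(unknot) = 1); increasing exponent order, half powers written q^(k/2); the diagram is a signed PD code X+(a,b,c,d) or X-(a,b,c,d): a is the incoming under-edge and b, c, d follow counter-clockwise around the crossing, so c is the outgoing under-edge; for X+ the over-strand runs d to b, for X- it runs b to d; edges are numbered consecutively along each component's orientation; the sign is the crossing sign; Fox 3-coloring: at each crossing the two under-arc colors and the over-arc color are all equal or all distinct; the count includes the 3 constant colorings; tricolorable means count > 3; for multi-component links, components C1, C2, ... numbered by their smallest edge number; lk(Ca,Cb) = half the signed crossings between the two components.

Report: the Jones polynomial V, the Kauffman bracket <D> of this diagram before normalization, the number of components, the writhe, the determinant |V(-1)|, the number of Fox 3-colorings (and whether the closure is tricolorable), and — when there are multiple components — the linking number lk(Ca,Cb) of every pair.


V = -q^-3 + q^-2 - q^-1 + 3 - q + q^2 - q^3
<D> = A^-15 - A^-11 + A^-7 - 3A^-3 + A - A^5 + A^9 (w = -1)
1 component over 11 crossings, w = -1
27 Fox colorings among 3^11, |V(-1)| = 9: tricolorable
why: w = -1 (over 11 crossings) is diagram-only; (-A^3)^(1) removes it from V


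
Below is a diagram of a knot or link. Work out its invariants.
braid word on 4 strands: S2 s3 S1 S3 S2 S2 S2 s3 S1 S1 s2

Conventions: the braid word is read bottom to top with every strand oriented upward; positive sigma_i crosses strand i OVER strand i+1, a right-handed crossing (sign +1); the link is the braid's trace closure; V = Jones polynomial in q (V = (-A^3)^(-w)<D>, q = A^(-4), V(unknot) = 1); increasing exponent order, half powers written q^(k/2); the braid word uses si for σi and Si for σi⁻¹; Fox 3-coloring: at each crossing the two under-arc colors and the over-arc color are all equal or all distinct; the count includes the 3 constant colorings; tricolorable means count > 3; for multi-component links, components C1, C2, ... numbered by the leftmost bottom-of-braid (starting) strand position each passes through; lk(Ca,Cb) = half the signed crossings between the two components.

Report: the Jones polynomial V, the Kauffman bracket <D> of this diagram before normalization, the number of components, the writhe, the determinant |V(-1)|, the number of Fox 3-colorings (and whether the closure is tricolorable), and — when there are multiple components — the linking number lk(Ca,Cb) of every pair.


V(q) = q^-8 - 2q^-7 + q^-6 - 2q^-5 + 2q^-4 + q^-2
bracket: -A^-7 - 2A + 2A^5 - A^9 + 2A^13 - A^17, w = -5
1 component, writhe -5, over 11 crossings
det 9, colorings 27 of 3^11 — tricolorable
observation: |V(-1)| = 9: so tricolorable, since 3 divides 9


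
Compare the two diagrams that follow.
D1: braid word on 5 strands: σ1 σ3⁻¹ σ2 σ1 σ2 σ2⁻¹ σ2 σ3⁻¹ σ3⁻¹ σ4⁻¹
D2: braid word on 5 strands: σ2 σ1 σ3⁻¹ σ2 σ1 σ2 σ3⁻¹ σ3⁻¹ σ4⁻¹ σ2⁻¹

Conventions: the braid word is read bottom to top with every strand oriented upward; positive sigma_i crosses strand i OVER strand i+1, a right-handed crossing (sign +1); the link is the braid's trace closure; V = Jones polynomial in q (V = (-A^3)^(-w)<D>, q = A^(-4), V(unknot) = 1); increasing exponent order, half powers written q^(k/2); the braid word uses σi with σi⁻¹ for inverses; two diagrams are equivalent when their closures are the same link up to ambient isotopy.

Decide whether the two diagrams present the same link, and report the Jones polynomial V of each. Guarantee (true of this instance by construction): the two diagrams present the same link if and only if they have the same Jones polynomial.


equivalent: yes
D1 (bracket -A^-12 + A^-8 - A^-4 + 3 - A^4 + A^8 - A^12; 10 crossings at w = 0): V = -q^-3 + q^-2 - q^-1 + 3 - q + q^2 - q^3
V(D2) = -q^-3 + q^-2 - q^-1 + 3 - q + q^2 - q^3  (w 0, c 10, <D> = -A^-12 + A^-8 - A^-4 + 3 - A^4 + A^8 - A^12)
key observation: from 10 to 10 crossings by R-moves: one link, two diagrams


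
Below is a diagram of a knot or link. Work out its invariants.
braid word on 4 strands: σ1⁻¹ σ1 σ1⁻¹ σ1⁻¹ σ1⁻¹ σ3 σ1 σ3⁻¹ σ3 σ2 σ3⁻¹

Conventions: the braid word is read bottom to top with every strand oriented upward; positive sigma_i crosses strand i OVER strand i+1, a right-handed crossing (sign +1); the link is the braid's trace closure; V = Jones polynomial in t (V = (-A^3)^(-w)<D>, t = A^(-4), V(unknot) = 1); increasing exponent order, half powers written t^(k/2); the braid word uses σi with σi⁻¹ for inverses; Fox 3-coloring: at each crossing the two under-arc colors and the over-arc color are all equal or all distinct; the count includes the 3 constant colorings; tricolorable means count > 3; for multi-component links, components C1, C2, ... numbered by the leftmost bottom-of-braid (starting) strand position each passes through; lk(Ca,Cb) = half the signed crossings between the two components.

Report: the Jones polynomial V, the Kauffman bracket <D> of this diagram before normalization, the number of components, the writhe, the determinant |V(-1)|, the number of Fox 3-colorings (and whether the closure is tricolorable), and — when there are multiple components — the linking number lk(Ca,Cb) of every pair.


Jones polynomial: V(t) = t^-3 + t^-2 + t^-1 + 1
<D> = -A^-3 - A - A^5 - A^9; writhe -1
components 3, writhe -1 (11 crossings)
linking number lk(C1,C2) = -1
lk(C1,C3): 0
lk(C2,C3) = 0
3-colorings: 9 of 3^12, det 0 — tricolorable
note: free reduction leaves σ1⁻¹ σ1⁻¹ σ1⁻¹ σ3 σ1 σ2 σ3⁻¹ of the original 11 letters
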